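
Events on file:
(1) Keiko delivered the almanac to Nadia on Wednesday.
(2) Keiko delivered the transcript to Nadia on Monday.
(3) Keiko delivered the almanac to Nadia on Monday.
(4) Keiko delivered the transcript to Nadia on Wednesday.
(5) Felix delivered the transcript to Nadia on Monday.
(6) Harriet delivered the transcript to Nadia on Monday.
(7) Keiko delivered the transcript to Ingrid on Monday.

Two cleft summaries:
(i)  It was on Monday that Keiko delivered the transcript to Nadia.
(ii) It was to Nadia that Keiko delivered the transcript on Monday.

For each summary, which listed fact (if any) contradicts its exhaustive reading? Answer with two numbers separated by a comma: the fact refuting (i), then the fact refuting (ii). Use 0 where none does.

4, 7

(i): focus "on Monday". Looking for same agent, thing, recipient (Keiko / the transcript / Nadia) with some other setting — fact (4) has on Wednesday there. Refuted.
(ii): focus "Nadia". Looking for same agent, thing, setting (Keiko / the transcript / on Monday) with some other recipient — fact (7) has Ingrid there. Refuted.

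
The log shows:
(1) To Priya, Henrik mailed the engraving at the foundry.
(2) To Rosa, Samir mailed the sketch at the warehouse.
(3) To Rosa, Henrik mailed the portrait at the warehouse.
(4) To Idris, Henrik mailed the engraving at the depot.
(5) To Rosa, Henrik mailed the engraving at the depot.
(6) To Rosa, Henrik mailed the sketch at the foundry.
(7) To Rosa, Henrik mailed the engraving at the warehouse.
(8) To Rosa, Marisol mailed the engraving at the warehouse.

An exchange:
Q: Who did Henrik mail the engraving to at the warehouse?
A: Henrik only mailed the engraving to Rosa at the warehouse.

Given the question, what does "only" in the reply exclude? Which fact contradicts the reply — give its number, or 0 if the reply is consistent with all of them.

0

The question "Who did ... to ...?" targets the recipient, so in the reply the focus falls on "Rosa".
"Only" then excludes alternative recipients while the background — same agent, thing, setting (Henrik / the engraving / at the warehouse) — is held fixed.
No listed fact shares that background with another recipient. Nothing contradicts the reply.
(Fact (5) would refute a reading with focus on the setting — but that is not what the question asks.)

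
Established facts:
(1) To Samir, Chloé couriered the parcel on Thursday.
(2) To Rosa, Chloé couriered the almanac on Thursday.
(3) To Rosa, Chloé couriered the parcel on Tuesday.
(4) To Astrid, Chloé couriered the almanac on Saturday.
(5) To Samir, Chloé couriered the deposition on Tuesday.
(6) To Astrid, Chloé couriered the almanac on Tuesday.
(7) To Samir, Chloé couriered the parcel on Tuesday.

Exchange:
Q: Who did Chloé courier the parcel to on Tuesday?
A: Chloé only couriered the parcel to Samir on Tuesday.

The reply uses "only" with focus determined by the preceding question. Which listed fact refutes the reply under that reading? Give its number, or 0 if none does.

Answering "Who did ... to ...?" puts focus on the recipient — here, "Samir".
"Only" then excludes alternative recipients while the background — agent = Chloé, thing = the parcel, setting = on Tuesday — is held fixed.
Fact (3) shares the background with a different recipient (Rosa) — counterexample.
(Fact (5) would refute a reading with focus on the thing — but that is not what the question asks.)

3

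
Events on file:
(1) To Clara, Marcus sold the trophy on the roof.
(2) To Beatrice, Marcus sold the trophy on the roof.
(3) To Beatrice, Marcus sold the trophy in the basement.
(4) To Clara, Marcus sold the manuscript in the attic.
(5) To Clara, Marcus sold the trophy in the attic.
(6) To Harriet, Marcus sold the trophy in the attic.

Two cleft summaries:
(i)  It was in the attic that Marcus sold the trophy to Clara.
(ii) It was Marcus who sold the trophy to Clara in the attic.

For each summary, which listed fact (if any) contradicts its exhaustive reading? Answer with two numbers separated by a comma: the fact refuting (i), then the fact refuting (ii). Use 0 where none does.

(i): focus "in the attic". Looking for same agent, thing, recipient (Marcus / the trophy / Clara) with some other setting — fact (1) has on the roof there. Refuted.
(ii): focus "Marcus". No fact shares same thing, recipient, setting (the trophy / Clara / in the attic) with a different agent. 0.

1, 0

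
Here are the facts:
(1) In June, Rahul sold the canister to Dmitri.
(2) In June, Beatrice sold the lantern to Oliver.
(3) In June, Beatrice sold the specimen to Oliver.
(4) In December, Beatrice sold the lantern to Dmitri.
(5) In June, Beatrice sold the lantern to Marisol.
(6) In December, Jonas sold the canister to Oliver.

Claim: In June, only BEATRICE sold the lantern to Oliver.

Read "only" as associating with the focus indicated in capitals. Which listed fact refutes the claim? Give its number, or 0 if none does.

0

The capitals mark "Beatrice" as focus. So "only" rules out other agents, with the rest (thing = the lantern, recipient = Oliver, setting = in June) as background.
No fact matches thing = the lantern, recipient = Oliver, setting = in June with a different agent — every other fact differs on at least one backgrounded slot. So no fact refutes it.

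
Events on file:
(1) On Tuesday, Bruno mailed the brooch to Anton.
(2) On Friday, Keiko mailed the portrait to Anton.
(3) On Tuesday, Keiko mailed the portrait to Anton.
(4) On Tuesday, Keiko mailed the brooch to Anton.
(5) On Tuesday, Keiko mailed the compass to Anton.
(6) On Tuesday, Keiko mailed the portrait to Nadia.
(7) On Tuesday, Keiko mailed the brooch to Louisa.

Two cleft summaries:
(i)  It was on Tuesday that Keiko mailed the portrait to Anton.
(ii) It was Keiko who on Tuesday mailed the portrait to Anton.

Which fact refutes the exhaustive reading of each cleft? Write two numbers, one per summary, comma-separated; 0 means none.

2, 0

(i): focus "on Tuesday". Looking for agent = Keiko, thing = the portrait, recipient = Anton with some other setting — fact (2) has on Friday there. Refuted.
(ii): focus "Keiko". No fact shares thing = the portrait, recipient = Anton, setting = on Tuesday with a different agent. 0.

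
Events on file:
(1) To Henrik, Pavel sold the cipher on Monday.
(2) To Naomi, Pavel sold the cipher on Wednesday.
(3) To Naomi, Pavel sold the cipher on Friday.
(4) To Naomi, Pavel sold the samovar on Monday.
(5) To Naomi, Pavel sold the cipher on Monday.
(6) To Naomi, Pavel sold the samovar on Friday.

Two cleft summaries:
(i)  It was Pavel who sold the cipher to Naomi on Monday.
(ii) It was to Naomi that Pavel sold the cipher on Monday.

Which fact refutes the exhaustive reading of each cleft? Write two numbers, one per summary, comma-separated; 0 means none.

0, 1

Summary (i) focuses "Pavel" (the agent); background the cipher as thing and Naomi as recipient and on Monday as setting. No fact matches that background with a different agent, so 0.
Summary (ii) focuses "Naomi" (the recipient); background Pavel as agent and the cipher as thing and on Monday as setting. Fact (1) matches that background with recipient = Henrik — refutes (ii).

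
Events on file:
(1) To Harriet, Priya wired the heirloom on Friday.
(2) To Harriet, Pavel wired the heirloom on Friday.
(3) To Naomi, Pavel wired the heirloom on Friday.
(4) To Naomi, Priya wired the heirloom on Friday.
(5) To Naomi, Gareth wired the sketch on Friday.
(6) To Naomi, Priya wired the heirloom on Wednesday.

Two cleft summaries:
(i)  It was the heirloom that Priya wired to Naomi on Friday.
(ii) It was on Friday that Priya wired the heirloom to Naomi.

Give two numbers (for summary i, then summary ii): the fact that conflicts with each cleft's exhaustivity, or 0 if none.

0, 6

(i): focus "the heirloom". No fact shares agent = Priya, recipient = Naomi, setting = on Friday with a different thing. 0.
(ii): focus "on Friday". Looking for agent = Priya, thing = the heirloom, recipient = Naomi with some other setting — fact (6) has on Wednesday there. Refuted.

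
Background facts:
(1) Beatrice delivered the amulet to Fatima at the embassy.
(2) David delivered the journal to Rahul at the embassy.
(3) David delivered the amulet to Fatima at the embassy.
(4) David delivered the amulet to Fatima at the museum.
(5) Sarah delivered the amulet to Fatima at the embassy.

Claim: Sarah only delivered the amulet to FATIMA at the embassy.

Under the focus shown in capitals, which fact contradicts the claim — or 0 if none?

0

Focus (in capitals) is "Fatima" — the recipient. "Only" excludes alternative recipients while holding fixed same agent, thing, setting (Sarah / the amulet / at the embassy).
Every other fact changes something in the background, not just the recipient. Nothing refutes the claim.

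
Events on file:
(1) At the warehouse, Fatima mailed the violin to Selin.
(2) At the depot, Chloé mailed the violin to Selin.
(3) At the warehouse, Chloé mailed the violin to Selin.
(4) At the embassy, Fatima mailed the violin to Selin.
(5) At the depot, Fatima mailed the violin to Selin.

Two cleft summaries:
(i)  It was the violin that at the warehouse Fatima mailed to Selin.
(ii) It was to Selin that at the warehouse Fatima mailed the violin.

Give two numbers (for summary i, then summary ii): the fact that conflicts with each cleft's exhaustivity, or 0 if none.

(i): focus "the violin". No fact shares agent = Fatima, recipient = Selin, setting = at the warehouse with a different thing. 0.
(ii): focus "Selin". No fact shares agent = Fatima, thing = the violin, setting = at the warehouse with a different recipient. 0.

0, 0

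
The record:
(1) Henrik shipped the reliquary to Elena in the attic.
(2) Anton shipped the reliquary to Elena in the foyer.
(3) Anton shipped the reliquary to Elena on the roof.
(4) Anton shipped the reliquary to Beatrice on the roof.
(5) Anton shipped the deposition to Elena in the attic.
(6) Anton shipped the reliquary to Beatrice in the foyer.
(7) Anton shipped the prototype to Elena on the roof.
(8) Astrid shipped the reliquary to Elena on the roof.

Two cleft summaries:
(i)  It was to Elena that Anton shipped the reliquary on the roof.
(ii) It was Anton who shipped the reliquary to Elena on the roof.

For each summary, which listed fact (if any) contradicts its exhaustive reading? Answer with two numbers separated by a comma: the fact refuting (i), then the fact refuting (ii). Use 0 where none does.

Summary (i) focuses "Elena" (the recipient); background agent = Anton, thing = the reliquary, setting = on the roof. Fact (4) matches that background with recipient = Beatrice — refutes (i).
Summary (ii) focuses "Anton" (the agent); background thing = the reliquary, recipient = Elena, setting = on the roof. Fact (8) matches that background with agent = Astrid — refutes (ii).

4, 8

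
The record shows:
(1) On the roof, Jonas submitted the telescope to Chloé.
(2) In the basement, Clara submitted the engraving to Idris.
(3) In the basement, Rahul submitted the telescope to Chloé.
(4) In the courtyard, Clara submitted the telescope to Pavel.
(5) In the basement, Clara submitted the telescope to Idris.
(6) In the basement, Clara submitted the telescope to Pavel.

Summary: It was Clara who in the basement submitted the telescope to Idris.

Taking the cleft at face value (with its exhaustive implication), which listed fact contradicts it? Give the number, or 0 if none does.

The cleft puts "Clara" in focus and presupposes the open proposition with the telescope as thing and Idris as recipient and in the basement as setting.
Exhaustivity: Clara is the only agent satisfying that background.
Every other fact differs from the presupposition on some backgrounded slot, so none challenges the exhaustivity.

0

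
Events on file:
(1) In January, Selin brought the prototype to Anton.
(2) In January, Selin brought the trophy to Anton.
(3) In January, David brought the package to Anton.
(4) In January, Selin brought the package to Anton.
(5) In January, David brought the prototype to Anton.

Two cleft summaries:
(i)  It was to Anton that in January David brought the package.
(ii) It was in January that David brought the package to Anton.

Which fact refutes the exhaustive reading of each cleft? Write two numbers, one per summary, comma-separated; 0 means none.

(i): focus "Anton". No fact shares agent = David, thing = the package, setting = in January with a different recipient. 0.
(ii): focus "in January". No fact shares agent = David, thing = the package, recipient = Anton with a different setting. 0.

0, 0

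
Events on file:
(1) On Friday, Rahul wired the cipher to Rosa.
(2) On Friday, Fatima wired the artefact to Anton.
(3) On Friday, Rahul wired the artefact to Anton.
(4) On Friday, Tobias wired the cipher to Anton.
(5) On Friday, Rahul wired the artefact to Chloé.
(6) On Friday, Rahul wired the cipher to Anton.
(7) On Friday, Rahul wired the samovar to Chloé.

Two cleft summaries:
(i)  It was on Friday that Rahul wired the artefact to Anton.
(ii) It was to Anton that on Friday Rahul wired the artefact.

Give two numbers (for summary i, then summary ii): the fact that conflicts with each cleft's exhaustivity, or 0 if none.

Summary (i) focuses "on Friday" (the setting); background Rahul as agent and the artefact as thing and Anton as recipient. No fact matches that background with a different setting, so 0.
Summary (ii) focuses "Anton" (the recipient); background Rahul as agent and the artefact as thing and on Friday as setting. Fact (5) matches that background with recipient = Chloé — refutes (ii).

0, 5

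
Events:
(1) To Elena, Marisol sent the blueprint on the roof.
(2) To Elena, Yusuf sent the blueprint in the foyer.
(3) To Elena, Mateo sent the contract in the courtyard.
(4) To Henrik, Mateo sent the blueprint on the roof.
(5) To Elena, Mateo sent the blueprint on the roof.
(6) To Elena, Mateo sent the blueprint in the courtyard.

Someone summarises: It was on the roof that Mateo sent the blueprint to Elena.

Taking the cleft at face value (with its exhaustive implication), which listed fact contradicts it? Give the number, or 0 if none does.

6

Focus of the cleft: "on the roof" (the setting). Presupposed background: agent = Mateo, thing = the blueprint, recipient = Elena.
The exhaustive reading says no other setting fits that background.
But fact (6) also has agent = Mateo, thing = the blueprint, recipient = Elena, with setting = in the courtyard — so the exhaustive reading fails.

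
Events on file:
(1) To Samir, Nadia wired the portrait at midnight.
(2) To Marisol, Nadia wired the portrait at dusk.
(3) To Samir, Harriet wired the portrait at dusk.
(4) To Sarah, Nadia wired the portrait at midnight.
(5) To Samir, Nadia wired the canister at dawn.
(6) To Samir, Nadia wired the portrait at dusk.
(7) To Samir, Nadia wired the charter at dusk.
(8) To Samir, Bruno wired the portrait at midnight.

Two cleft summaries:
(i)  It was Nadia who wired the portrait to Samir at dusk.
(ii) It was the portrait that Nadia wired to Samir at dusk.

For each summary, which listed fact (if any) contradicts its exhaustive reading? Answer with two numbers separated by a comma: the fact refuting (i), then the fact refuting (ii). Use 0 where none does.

3, 7

Summary (i) focuses "Nadia" (the agent); background same thing, recipient, setting (the portrait / Samir / at dusk). Fact (3) matches that background with agent = Harriet — refutes (i).
Summary (ii) focuses "the portrait" (the thing); background same agent, recipient, setting (Nadia / Samir / at dusk). Fact (7) matches that background with thing = the charter — refutes (ii).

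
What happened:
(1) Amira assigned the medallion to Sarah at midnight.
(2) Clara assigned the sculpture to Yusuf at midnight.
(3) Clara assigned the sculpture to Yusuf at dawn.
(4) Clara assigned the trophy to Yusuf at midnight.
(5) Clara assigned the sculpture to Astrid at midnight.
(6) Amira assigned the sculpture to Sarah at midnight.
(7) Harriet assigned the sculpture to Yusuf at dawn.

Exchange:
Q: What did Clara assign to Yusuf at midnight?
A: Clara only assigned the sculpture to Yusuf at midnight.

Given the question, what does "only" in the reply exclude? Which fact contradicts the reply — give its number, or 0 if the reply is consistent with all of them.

4

Answering "What did ...?" puts focus on the thing — here, "the sculpture".
So "only" ranges over things; the rest (Clara as agent and Yusuf as recipient and at midnight as setting) is presupposed.
Fact (4) keeps Clara as agent and Yusuf as recipient and at midnight as setting but has thing = the trophy; that refutes the reply.
(Fact (3) would refute a reading with focus on the setting — but that is not what the question asks.)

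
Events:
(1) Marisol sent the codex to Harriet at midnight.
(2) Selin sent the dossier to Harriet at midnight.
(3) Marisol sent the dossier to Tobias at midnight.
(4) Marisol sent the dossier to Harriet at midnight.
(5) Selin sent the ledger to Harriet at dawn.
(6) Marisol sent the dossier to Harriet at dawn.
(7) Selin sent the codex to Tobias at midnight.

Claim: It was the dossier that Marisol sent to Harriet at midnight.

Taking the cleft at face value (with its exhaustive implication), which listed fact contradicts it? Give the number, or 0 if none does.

The cleft puts "the dossier" in focus and presupposes the open proposition with Marisol as agent and Harriet as recipient and at midnight as setting.
The exhaustive reading says no other thing fits that background.
Fact (1) shares the background but with thing = the codex; exhaustivity is violated.

1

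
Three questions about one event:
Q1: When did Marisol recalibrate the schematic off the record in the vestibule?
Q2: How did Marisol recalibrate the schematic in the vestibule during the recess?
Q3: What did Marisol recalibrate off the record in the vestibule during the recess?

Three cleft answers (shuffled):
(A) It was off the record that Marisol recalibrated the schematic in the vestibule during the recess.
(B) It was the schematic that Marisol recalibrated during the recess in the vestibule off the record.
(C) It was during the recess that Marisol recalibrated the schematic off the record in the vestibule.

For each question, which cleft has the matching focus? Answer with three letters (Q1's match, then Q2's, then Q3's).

CAB

Q1 asks about the time; cleft (C) focuses "during the recess", which is the time — so Q1 → C.
Q2 asks about the manner; cleft (A) focuses "off the record", which is the manner — so Q2 → A.
Q3 asks about the direct object; cleft (B) focuses "the schematic", which is the direct object — so Q3 → B.
Mapping: Q1→C, Q2→A, Q3→B.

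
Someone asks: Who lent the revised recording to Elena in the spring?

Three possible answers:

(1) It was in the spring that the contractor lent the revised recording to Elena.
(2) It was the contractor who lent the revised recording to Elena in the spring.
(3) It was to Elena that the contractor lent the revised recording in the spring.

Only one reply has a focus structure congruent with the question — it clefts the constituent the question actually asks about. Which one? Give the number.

2

The question word "who" targets the subject (agent).
Option (1) clefts "in the spring" — the time, not what was asked.
Option (2) clefts "the contractor" — that matches what the question asks about.
Option (3) clefts "to Elena" — the recipient, not what was asked.
So the congruent reply is (2).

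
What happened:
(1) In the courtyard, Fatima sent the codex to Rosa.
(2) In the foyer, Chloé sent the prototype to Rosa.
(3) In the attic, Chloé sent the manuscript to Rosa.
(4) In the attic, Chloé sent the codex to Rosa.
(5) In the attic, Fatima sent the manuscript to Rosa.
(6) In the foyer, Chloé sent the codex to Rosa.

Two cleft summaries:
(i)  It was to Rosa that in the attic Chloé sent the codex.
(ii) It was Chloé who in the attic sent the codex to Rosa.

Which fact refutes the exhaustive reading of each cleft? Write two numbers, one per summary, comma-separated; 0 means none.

Summary (i) focuses "Rosa" (the recipient); background agent = Chloé, thing = the codex, setting = in the attic. No fact matches that background with a different recipient, so 0.
Summary (ii) focuses "Chloé" (the agent); background thing = the codex, recipient = Rosa, setting = in the attic. No fact matches that background with a different agent, so 0.

0, 0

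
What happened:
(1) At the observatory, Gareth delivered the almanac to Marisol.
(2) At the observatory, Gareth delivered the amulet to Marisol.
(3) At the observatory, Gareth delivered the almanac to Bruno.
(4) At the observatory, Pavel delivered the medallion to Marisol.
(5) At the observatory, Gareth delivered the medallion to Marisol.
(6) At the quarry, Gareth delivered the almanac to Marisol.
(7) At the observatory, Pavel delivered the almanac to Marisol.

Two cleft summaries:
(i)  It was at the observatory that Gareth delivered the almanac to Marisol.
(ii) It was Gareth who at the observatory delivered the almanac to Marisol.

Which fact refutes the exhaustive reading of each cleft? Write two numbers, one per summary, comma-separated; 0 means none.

6, 7

(i): focus "at the observatory". Looking for same agent, thing, recipient (Gareth / the almanac / Marisol) with some other setting — fact (6) has at the quarry there. Refuted.
(ii): focus "Gareth". Looking for same thing, recipient, setting (the almanac / Marisol / at the observatory) with some other agent — fact (7) has Pavel there. Refuted.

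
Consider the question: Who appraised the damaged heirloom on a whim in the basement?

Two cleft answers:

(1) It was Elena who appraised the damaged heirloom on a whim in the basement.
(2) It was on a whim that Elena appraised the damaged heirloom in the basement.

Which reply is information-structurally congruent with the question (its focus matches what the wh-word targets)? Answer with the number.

1

The question word "who" targets the subject (agent).
Option (1) clefts "Elena" — that matches what the question asks about.
Option (2) clefts "on a whim" — the manner, not what was asked.
So the congruent reply is (1).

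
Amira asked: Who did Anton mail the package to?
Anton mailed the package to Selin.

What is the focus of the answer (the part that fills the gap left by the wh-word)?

The wh-word "who" asks about the recipient.
In the answer, "Anton" and "the package" are given — repeated from the question.
The constituent filling the recipient gap is "to Selin"; that is the focus and would carry nuclear stress.

to Selin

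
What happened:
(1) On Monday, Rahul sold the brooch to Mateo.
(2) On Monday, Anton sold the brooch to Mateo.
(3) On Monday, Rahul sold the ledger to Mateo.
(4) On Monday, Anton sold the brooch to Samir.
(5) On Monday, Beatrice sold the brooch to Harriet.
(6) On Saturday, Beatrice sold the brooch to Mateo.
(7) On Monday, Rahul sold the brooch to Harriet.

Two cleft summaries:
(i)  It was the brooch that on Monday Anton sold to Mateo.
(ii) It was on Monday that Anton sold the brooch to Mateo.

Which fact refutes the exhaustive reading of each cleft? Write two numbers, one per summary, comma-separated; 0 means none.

0, 0

Summary (i) focuses "the brooch" (the thing); background agent = Anton, recipient = Mateo, setting = on Monday. No fact matches that background with a different thing, so 0.
Summary (ii) focuses "on Monday" (the setting); background agent = Anton, thing = the brooch, recipient = Mateo. No fact matches that background with a different setting, so 0.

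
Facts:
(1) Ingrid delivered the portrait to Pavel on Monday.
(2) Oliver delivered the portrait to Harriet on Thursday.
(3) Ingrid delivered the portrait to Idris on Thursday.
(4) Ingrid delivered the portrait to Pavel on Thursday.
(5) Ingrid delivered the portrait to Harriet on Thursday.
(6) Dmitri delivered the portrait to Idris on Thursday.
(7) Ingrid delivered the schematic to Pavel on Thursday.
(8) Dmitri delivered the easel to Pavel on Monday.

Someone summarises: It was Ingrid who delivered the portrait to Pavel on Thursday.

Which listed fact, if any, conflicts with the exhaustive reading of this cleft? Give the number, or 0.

0

Focus of the cleft: "Ingrid" (the agent). Presupposed background: same thing, recipient, setting (the portrait / Pavel / on Thursday).
The exhaustive reading says no other agent fits that background.
No listed fact matches the background with a different agent. Exhaustivity holds.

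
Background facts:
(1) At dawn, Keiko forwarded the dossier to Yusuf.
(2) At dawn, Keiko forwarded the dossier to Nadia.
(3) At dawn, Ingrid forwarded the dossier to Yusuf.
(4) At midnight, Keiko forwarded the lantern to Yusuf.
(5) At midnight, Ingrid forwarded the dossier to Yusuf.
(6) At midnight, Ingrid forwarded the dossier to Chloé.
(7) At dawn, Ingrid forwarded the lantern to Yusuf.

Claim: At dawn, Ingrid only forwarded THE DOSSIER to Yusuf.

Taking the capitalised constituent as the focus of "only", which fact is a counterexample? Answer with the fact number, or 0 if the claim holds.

Focus (in capitals) is "the dossier" — the thing. "Only" excludes alternative things while holding fixed same agent, recipient, setting (Ingrid / Yusuf / at dawn).
Fact (7) matches on same agent, recipient, setting (Ingrid / Yusuf / at dawn), but has thing = the lantern instead. That refutes the claim.

7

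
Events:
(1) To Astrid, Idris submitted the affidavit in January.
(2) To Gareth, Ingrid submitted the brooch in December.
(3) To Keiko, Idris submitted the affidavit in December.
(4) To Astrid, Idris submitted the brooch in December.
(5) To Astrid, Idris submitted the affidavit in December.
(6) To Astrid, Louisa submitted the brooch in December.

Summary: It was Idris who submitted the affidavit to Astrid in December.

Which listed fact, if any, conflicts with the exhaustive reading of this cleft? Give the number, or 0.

Focus of the cleft: "Idris" (the agent). Presupposed background: same thing, recipient, setting (the affidavit / Astrid / in December).
The exhaustive reading says no other agent fits that background.
Every other fact differs from the presupposition on some backgrounded slot, so none challenges the exhaustivity.

0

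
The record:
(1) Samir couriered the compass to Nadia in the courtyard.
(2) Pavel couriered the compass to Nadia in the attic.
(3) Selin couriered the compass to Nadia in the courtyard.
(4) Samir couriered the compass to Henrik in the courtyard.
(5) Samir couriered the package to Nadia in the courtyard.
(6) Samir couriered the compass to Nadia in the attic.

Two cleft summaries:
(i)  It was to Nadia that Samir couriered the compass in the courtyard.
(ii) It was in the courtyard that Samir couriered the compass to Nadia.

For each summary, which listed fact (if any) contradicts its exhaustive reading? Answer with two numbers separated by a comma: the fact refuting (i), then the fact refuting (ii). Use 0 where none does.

4, 6

Summary (i) focuses "Nadia" (the recipient); background Samir as agent and the compass as thing and in the courtyard as setting. Fact (4) matches that background with recipient = Henrik — refutes (i).
Summary (ii) focuses "in the courtyard" (the setting); background Samir as agent and the compass as thing and Nadia as recipient. Fact (6) matches that background with setting = in the attic — refutes (ii).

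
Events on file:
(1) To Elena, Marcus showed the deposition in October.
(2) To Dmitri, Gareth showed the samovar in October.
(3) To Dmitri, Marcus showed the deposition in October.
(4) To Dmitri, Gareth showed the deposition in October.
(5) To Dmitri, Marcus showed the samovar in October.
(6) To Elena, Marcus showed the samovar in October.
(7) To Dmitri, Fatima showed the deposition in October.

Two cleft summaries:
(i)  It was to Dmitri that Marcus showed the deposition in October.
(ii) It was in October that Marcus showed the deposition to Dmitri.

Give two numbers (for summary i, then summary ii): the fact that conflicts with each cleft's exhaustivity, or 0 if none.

(i): focus "Dmitri". Looking for agent = Marcus, thing = the deposition, setting = in October with some other recipient — fact (1) has Elena there. Refuted.
(ii): focus "in October". No fact shares agent = Marcus, thing = the deposition, recipient = Dmitri with a different setting. 0.

1, 0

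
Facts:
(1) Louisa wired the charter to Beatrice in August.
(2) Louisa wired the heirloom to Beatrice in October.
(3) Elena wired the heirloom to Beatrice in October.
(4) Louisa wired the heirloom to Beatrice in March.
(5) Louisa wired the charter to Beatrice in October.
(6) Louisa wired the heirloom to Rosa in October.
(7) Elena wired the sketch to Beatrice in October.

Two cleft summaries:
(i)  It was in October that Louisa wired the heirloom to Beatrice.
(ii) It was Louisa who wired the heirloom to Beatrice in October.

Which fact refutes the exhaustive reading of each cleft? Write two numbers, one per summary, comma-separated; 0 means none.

Summary (i) focuses "in October" (the setting); background agent = Louisa, thing = the heirloom, recipient = Beatrice. Fact (4) matches that background with setting = in March — refutes (i).
Summary (ii) focuses "Louisa" (the agent); background thing = the heirloom, recipient = Beatrice, setting = in October. Fact (3) matches that background with agent = Elena — refutes (ii).

4, 3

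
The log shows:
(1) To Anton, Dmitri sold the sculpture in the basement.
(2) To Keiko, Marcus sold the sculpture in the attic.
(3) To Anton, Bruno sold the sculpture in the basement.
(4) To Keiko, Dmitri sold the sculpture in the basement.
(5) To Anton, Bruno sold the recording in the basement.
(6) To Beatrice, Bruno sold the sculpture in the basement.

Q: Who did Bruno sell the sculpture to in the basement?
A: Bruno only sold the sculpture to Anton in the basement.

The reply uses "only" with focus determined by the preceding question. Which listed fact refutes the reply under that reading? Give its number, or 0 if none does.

The question "Who did ... to ...?" targets the recipient, so in the reply the focus falls on "Anton".
So "only" ranges over recipients; the rest (Bruno as agent and the sculpture as thing and in the basement as setting) is presupposed.
Fact (6) keeps Bruno as agent and the sculpture as thing and in the basement as setting but has recipient = Beatrice; that refutes the reply.
(Fact (5) would refute a reading with focus on the thing — but that is not what the question asks.)

6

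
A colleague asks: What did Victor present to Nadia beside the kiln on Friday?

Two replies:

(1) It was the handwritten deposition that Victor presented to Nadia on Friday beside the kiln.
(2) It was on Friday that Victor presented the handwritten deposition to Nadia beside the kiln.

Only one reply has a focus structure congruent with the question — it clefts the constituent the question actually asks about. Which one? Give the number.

The question word "what" targets the direct object.
Option (1) clefts "the handwritten deposition" — that matches what the question asks about.
Option (2) clefts "on Friday" — the time, not what was asked.
So the congruent reply is (1).

1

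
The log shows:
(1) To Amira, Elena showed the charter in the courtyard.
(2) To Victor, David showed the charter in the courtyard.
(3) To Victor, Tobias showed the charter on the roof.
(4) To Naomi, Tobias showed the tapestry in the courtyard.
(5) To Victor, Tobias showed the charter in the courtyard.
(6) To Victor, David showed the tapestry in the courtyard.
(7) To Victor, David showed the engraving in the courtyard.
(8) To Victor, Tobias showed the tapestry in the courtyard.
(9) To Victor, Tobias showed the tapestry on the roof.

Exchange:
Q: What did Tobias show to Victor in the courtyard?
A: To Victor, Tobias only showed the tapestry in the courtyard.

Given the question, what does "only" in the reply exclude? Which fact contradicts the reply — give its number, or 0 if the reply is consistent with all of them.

Answering "What did ...?" puts focus on the thing — here, "the tapestry".
So "only" ranges over things; the rest (agent = Tobias, recipient = Victor, setting = in the courtyard) is presupposed.
Fact (5) shares the background with a different thing (the charter) — counterexample.
(Fact (4) would refute a reading with focus on the recipient — but that is not what the question asks.)

5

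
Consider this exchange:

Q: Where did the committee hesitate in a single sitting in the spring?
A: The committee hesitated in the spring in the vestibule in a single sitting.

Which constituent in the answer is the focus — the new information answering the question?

in the vestibule

The wh-word "where" asks about the location.
In the answer, "the committee", "in the spring" and "in a single sitting" are given — repeated from the question.
The constituent filling the location gap is "in the vestibule"; that is the focus and would carry nuclear stress.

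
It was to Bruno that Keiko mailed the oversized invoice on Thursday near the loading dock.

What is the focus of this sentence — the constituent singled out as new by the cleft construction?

to Bruno

In an it-cleft "It was X that/who ...", the clefted constituent X is the focus; the that/who-clause expresses the presupposed open proposition.
Here the focus is "to Bruno". The backgrounded (presupposed) material includes "Keiko", "the oversized invoice", "on Thursday" and "near the loading dock".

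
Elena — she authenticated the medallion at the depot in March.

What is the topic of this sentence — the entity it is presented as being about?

Elena

The construction explicitly marks "Elena" as what the sentence is about — the topic.
The remainder of the clause is the comment (what is said about the topic).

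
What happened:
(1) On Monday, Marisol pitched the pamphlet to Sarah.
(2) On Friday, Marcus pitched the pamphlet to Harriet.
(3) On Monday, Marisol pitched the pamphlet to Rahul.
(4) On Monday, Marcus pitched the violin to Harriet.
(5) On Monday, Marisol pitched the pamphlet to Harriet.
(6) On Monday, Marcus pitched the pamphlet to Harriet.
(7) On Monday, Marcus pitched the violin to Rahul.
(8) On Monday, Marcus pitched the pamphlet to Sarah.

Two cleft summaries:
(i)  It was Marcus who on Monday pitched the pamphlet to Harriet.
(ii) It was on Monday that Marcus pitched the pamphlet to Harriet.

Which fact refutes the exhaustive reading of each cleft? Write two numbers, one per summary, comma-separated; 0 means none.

5, 2

Summary (i) focuses "Marcus" (the agent); background same thing, recipient, setting (the pamphlet / Harriet / on Monday). Fact (5) matches that background with agent = Marisol — refutes (i).
Summary (ii) focuses "on Monday" (the setting); background same agent, thing, recipient (Marcus / the pamphlet / Harriet). Fact (2) matches that background with setting = on Friday — refutes (ii).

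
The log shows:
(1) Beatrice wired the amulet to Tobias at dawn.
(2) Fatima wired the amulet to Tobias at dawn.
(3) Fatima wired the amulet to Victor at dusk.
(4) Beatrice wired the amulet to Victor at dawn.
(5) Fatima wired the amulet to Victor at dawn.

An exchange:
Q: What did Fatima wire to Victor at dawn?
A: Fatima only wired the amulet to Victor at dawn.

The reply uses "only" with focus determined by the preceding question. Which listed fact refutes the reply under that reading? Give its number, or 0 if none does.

Answering "What did ...?" puts focus on the thing — here, "the amulet".
"Only" then excludes alternative things while the background — Fatima as agent and Victor as recipient and at dawn as setting — is held fixed.
No fact keeps Fatima as agent and Victor as recipient and at dawn as setting while changing the thing; every other fact differs on something backgrounded. The reply stands.
(Fact (3) would refute a reading with focus on the setting — but that is not what the question asks.)

0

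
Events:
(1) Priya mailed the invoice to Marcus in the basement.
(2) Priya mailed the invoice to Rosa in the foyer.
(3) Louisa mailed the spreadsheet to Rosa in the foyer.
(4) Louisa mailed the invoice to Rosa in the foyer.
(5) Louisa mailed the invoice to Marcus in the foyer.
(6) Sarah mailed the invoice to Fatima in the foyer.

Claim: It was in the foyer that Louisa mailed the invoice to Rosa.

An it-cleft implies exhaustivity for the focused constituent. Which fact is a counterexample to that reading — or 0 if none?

0

Focus of the cleft: "in the foyer" (the setting). Presupposed background: Louisa as agent and the invoice as thing and Rosa as recipient.
The exhaustive reading says no other setting fits that background.
No listed fact matches the background with a different setting. Exhaustivity holds.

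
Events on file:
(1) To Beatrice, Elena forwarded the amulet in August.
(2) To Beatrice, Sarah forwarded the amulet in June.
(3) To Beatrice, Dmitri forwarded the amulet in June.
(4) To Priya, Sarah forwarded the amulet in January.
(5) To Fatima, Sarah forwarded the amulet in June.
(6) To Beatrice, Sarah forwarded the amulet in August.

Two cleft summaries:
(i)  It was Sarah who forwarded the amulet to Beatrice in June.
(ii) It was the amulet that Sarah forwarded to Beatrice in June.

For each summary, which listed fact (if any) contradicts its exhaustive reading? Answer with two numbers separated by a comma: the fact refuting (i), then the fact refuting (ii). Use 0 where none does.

3, 0

(i): focus "Sarah". Looking for thing = the amulet, recipient = Beatrice, setting = in June with some other agent — fact (3) has Dmitri there. Refuted.
(ii): focus "the amulet". No fact shares agent = Sarah, recipient = Beatrice, setting = in June with a different thing. 0.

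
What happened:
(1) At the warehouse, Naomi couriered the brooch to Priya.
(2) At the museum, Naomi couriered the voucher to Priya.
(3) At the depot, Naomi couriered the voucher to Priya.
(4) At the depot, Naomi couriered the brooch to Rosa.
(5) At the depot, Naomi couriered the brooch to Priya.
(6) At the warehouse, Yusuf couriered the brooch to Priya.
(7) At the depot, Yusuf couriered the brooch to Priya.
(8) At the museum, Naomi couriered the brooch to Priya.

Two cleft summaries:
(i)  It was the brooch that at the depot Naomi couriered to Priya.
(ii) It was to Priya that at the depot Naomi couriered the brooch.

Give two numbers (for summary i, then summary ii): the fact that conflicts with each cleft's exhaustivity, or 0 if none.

3, 4

(i): focus "the brooch". Looking for agent = Naomi, recipient = Priya, setting = at the depot with some other thing — fact (3) has the voucher there. Refuted.
(ii): focus "Priya". Looking for agent = Naomi, thing = the brooch, setting = at the depot with some other recipient — fact (4) has Rosa there. Refuted.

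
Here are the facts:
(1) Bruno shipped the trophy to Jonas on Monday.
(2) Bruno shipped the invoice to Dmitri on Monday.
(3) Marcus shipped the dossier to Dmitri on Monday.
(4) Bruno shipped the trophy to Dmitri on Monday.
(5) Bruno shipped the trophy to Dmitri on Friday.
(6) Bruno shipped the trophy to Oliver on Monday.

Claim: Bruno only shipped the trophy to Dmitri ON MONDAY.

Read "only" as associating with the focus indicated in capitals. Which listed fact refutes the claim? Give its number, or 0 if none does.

The capitals mark "on Monday" as focus. So "only" rules out other settings, with the rest (agent = Bruno, thing = the trophy, recipient = Dmitri) as background.
Fact (5) matches on agent = Bruno, thing = the trophy, recipient = Dmitri, but has setting = on Friday instead. That refutes the claim.

5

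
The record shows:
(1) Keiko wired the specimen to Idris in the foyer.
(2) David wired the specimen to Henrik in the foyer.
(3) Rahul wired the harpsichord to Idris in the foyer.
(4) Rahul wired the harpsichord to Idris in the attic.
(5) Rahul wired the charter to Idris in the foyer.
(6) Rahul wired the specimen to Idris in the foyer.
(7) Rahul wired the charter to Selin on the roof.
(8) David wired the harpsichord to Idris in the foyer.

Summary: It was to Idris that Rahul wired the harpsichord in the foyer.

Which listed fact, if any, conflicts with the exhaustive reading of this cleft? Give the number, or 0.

0

Focus of the cleft: "Idris" (the recipient). Presupposed background: agent = Rahul, thing = the harpsichord, setting = in the foyer.
The exhaustive reading says no other recipient fits that background.
Every other fact differs from the presupposition on some backgrounded slot, so none challenges the exhaustivity.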